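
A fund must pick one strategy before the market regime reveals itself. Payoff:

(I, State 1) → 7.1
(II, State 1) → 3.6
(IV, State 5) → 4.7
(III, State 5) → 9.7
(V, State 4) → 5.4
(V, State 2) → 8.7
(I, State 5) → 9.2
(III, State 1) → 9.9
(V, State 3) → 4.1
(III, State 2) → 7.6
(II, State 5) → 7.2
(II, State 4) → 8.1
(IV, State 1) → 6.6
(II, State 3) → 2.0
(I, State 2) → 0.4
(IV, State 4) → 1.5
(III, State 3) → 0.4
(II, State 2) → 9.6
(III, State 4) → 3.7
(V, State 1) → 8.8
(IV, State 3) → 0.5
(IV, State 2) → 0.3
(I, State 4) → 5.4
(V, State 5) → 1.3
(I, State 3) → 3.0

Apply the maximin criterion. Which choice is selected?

II

Row minima: I=0.4, II=2.0, III=0.4, IV=0.3, V=1.3
Best worst-case = 2.0 → II.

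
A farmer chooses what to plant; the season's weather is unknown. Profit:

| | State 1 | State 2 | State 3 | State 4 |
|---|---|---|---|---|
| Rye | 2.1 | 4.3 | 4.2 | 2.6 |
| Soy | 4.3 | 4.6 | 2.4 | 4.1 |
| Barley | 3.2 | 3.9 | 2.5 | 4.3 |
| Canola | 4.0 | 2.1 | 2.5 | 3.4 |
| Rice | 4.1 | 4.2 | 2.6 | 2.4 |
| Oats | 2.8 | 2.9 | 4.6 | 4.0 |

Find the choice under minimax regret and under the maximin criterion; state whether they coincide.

minimax regret → Oats; maximin → Oats (agree)

Column bests: State 1=4.3, State 2=4.6, State 3=4.6, State 4=4.3.
Rye regrets: 2.2, 0.3, 0.4, 1.7 → max 2.2
Soy regrets: 0.0, 0.0, 2.2, 0.2 → max 2.2
Barley regrets: 1.1, 0.7, 2.1, 0.0 → max 2.1
Canola regrets: 0.3, 2.5, 2.1, 0.9 → max 2.5
Rice regrets: 0.2, 0.4, 2.0, 1.9 → max 2.0
Oats regrets: 1.5, 1.7, 0.0, 0.3 → max 1.7
Smallest max regret = 1.7 → Oats.
Row minima: Rye=2.1, Soy=2.4, Barley=2.5, Canola=2.1, Rice=2.4, Oats=2.8
Best worst-case = 2.8 → Oats.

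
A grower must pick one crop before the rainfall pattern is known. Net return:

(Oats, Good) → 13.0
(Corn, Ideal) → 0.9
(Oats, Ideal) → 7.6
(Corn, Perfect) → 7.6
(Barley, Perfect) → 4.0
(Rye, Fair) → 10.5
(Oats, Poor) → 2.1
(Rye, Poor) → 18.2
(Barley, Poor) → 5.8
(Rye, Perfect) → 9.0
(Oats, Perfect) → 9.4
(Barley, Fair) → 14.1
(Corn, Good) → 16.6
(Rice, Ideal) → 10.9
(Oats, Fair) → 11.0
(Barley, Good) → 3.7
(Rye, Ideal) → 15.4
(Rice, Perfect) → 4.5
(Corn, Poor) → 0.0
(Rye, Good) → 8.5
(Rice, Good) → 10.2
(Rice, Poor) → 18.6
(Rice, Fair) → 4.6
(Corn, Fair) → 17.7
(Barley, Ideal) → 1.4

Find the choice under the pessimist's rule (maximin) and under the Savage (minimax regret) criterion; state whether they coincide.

Row minima: Oats=2.1, Barley=1.4, Rice=4.5, Rye=8.5, Corn=0.0
Best worst-case = 8.5 → Rye.
Column bests: Poor=18.6, Fair=17.7, Good=16.6, Ideal=15.4, Perfect=9.4.
Oats regrets: 16.5, 6.7, 3.6, 7.8, 0.0 → max 16.5
Barley regrets: 12.8, 3.6, 12.9, 14.0, 5.4 → max 14.0
Rice regrets: 0.0, 13.1, 6.4, 4.5, 4.9 → max 13.1
Rye regrets: 0.4, 7.2, 8.1, 0.0, 0.4 → max 8.1
Corn regrets: 18.6, 0.0, 0.0, 14.5, 1.8 → max 18.6
Smallest max regret = 8.1 → Rye.

maximin → Rye; minimax regret → Rye (agree)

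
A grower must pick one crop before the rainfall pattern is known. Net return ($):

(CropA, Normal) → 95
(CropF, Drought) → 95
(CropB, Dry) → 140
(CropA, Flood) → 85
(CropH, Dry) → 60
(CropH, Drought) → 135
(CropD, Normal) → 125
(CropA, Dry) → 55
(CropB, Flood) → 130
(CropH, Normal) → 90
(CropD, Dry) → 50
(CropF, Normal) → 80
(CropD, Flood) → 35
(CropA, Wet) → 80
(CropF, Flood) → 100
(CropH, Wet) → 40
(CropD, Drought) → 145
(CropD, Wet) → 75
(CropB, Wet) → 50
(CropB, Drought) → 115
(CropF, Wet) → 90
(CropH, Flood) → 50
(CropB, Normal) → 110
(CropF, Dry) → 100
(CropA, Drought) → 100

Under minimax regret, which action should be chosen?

CropB

Column bests: Drought=145, Dry=140, Normal=125, Wet=90, Flood=130.
CropB regrets: 30, 0, 15, 40, 0 → max 40
CropH regrets: 10, 80, 35, 50, 80 → max 80
CropA regrets: 45, 85, 30, 10, 45 → max 85
CropF regrets: 50, 40, 45, 0, 30 → max 50
CropD regrets: 0, 90, 0, 15, 95 → max 95
Smallest max regret = 40 → CropB.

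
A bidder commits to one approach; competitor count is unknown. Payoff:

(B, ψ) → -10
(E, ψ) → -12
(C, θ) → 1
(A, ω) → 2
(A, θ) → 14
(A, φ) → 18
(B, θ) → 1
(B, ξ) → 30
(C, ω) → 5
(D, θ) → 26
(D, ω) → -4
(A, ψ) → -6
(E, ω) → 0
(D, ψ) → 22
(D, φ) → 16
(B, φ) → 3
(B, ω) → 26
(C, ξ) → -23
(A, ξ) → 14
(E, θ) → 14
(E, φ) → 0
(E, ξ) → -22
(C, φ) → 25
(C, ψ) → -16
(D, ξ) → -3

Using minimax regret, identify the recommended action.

Column bests: θ=26, φ=25, ψ=22, ω=26, ξ=30.
A regrets: 12, 7, 28, 24, 16 → max 28
B regrets: 25, 22, 32, 0, 0 → max 32
C regrets: 25, 0, 38, 21, 53 → max 53
D regrets: 0, 9, 0, 30, 33 → max 33
E regrets: 12, 25, 34, 26, 52 → max 52
Smallest max regret = 28 → A.

A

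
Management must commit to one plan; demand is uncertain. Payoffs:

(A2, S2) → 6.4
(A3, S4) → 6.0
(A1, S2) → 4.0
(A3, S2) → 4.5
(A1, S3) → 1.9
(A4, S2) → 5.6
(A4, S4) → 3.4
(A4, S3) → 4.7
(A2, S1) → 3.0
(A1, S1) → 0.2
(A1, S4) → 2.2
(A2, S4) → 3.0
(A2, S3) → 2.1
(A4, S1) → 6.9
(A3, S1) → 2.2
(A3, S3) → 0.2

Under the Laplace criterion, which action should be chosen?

A4

Row averages: A1=2.075, A2=3.625, A3=3.225, A4=5.15
Highest average = 5.15 → A4.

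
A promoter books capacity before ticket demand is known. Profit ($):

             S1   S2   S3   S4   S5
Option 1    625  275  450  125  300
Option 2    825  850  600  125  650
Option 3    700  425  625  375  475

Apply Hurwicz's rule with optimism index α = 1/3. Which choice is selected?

Option 1: 1/3·625 + 2/3·125 = 875/3
Option 2: 1/3·850 + 2/3·125 = 1100/3
Option 3: 1/3·700 + 2/3·375 = 1450/3
Highest Hurwicz score = 1450/3 → Option 3.

Option 3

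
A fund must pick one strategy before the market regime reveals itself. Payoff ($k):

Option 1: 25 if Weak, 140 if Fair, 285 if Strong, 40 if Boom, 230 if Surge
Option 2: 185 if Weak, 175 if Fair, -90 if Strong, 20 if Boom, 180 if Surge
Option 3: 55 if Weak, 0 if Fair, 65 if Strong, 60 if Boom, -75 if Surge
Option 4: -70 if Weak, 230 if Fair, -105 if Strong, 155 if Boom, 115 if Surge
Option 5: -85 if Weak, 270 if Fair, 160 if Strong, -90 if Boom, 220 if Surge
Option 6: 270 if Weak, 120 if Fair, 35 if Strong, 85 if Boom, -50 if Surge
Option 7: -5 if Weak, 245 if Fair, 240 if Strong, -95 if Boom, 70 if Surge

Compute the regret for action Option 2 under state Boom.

135

Best payoff under Boom is 155.
Regret = 155 − 20 = 135.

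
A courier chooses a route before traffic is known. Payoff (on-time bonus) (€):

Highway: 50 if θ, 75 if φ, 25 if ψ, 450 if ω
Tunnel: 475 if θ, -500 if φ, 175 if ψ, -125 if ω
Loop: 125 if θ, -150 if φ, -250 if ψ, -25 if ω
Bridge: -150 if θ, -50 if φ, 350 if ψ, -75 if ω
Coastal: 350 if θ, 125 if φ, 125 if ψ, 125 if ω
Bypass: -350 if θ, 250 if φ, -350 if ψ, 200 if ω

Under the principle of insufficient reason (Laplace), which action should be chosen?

Coastal

Row averages: Highway=150, Tunnel=6.25, Loop=-75, Bridge=18.75, Coastal=181.25, Bypass=-62.5
Highest average = 181.25 → Coastal.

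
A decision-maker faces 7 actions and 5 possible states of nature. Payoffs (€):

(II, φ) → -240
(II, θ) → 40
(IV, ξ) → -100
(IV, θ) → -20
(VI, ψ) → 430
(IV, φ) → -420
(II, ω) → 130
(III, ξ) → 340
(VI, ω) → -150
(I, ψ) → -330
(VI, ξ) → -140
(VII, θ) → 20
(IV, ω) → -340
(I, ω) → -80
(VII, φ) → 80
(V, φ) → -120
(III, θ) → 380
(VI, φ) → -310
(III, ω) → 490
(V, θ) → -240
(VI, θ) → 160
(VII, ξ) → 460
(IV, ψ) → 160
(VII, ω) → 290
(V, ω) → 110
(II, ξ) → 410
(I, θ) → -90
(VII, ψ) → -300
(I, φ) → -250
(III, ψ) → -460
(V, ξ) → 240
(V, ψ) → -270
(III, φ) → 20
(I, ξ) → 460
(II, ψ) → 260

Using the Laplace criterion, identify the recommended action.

Row averages: I=-58, II=120, III=154, IV=-144, V=-56, VI=-2, VII=110
Highest average = 154 → III.

III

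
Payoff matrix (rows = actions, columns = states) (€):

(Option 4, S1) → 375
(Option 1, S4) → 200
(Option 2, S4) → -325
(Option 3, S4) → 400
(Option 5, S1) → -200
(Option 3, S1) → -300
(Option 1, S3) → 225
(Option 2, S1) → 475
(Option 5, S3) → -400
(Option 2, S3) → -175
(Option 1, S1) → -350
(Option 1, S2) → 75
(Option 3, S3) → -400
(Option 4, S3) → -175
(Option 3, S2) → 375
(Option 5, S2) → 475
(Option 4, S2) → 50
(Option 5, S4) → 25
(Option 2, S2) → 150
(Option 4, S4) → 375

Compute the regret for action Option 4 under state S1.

100

Best payoff under S1 is 475.
Regret = 475 − 375 = 100.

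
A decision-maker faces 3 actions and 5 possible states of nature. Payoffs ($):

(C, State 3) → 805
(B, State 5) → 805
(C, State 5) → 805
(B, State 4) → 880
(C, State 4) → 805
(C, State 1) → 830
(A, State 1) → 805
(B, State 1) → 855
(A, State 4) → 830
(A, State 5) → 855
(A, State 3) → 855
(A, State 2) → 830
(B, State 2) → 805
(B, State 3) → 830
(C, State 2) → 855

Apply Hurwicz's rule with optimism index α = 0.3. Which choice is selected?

A: 0.3·855 + 0.7·805 = 820
B: 0.3·880 + 0.7·805 = 827.5
C: 0.3·855 + 0.7·805 = 820
Highest Hurwicz score = 827.5 → B.

B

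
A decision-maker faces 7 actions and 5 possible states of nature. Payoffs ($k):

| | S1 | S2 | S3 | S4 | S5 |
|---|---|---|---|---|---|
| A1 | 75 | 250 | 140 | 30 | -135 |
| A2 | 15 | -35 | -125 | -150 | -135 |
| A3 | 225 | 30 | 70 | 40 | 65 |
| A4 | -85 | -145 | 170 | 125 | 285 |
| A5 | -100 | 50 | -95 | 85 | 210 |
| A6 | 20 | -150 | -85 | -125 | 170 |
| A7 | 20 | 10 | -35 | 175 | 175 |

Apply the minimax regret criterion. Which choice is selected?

A3

Column bests: S1=225, S2=250, S3=170, S4=175, S5=285.
A1 regrets: 150, 0, 30, 145, 420 → max 420
A2 regrets: 210, 285, 295, 325, 420 → max 420
A3 regrets: 0, 220, 100, 135, 220 → max 220
A4 regrets: 310, 395, 0, 50, 0 → max 395
A5 regrets: 325, 200, 265, 90, 75 → max 325
A6 regrets: 205, 400, 255, 300, 115 → max 400
A7 regrets: 205, 240, 205, 0, 110 → max 240
Smallest max regret = 220 → A3.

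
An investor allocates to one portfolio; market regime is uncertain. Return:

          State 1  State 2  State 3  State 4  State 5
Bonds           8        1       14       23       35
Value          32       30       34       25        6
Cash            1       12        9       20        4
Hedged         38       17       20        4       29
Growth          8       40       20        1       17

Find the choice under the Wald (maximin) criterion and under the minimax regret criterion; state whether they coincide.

Row minima: Bonds=1, Value=6, Cash=1, Hedged=4, Growth=1
Best worst-case = 6 → Value.
Column bests: State 1=38, State 2=40, State 3=34, State 4=25, State 5=35.
Bonds regrets: 30, 39, 20, 2, 0 → max 39
Value regrets: 6, 10, 0, 0, 29 → max 29
Cash regrets: 37, 28, 25, 5, 31 → max 37
Hedged regrets: 0, 23, 14, 21, 6 → max 23
Growth regrets: 30, 0, 14, 24, 18 → max 30
Smallest max regret = 23 → Hedged.

maximin → Value; minimax regret → Hedged (disagree)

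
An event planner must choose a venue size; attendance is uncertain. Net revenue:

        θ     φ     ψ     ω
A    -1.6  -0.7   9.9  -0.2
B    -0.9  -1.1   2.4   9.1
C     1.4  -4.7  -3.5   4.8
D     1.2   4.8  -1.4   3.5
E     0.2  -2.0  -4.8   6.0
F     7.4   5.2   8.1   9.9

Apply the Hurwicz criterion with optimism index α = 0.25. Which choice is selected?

F

A: 0.25·9.9 + 0.75·(-1.6) = 1.275
B: 0.25·9.1 + 0.75·(-1.1) = 1.45
C: 0.25·4.8 + 0.75·(-4.7) = -2.325
D: 0.25·4.8 + 0.75·(-1.4) = 0.15
E: 0.25·6.0 + 0.75·(-4.8) = -2.1
F: 0.25·9.9 + 0.75·5.2 = 6.375
Highest Hurwicz score = 6.375 → F.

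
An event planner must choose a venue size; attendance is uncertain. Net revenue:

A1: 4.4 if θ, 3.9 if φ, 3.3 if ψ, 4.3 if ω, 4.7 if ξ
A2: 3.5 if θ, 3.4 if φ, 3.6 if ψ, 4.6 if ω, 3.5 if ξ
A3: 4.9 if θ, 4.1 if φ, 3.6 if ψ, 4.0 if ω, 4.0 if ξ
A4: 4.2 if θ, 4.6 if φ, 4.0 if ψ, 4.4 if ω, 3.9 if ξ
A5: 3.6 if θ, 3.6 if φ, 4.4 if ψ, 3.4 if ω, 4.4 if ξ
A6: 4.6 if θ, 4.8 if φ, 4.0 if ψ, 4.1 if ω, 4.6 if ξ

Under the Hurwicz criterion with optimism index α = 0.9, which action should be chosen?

A3

A1: 0.9·4.7 + 0.1·3.3 = 4.56
A2: 0.9·4.6 + 0.1·3.4 = 4.48
A3: 0.9·4.9 + 0.1·3.6 = 4.77
A4: 0.9·4.6 + 0.1·3.9 = 4.53
A5: 0.9·4.4 + 0.1·3.4 = 4.3
A6: 0.9·4.8 + 0.1·4.0 = 4.72
Highest Hurwicz score = 4.77 → A3.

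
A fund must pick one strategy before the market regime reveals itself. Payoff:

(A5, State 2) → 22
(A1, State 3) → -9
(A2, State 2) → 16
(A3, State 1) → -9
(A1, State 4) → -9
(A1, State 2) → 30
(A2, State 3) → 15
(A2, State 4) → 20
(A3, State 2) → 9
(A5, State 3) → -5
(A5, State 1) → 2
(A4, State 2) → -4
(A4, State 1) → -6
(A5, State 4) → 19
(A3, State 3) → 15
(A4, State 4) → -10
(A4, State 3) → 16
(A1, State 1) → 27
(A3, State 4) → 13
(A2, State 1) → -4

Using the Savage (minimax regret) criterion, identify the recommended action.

Column bests: State 1=27, State 2=30, State 3=16, State 4=20.
A1 regrets: 0, 0, 25, 29 → max 29
A2 regrets: 31, 14, 1, 0 → max 31
A3 regrets: 36, 21, 1, 7 → max 36
A4 regrets: 33, 34, 0, 30 → max 34
A5 regrets: 25, 8, 21, 1 → max 25
Smallest max regret = 25 → A5.

A5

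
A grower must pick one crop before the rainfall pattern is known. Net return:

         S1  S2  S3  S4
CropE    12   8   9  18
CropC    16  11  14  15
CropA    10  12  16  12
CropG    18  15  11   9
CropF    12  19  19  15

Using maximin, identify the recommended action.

CropF

Row minima: CropE=8, CropC=11, CropA=10, CropG=9, CropF=12
Best worst-case = 12 → CropF.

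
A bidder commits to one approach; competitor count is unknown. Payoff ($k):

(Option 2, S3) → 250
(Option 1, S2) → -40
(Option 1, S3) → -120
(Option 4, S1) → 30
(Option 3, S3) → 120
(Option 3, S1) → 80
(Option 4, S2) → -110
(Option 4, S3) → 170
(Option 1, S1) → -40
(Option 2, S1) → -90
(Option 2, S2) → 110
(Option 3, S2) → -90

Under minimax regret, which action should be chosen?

Option 2

Column bests: S1=80, S2=110, S3=250.
Option 1 regrets: 120, 150, 370 → max 370
Option 2 regrets: 170, 0, 0 → max 170
Option 3 regrets: 0, 200, 130 → max 200
Option 4 regrets: 50, 220, 80 → max 220
Smallest max regret = 170 → Option 2.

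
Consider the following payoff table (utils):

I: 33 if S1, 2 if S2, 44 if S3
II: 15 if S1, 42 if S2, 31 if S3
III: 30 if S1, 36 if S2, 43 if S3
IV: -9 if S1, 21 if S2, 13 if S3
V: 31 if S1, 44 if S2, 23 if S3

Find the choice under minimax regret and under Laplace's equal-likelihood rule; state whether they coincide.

Column bests: S1=33, S2=44, S3=44.
I regrets: 0, 42, 0 → max 42
II regrets: 18, 2, 13 → max 18
III regrets: 3, 8, 1 → max 8
IV regrets: 42, 23, 31 → max 42
V regrets: 2, 0, 21 → max 21
Smallest max regret = 8 → III.
Row averages: I=79/3, II=88/3, III=109/3, IV=25/3, V=98/3
Highest average = 109/3 → III.

minimax regret → III; laplace → III (agree)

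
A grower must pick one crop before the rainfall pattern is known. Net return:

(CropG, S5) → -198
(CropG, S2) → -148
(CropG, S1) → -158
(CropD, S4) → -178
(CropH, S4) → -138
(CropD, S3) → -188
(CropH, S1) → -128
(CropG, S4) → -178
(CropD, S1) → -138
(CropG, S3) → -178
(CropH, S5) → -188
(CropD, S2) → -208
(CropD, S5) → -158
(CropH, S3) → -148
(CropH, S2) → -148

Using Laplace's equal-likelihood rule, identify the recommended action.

CropH

Row averages: CropH=-150, CropD=-174, CropG=-172
Highest average = -150 → CropH.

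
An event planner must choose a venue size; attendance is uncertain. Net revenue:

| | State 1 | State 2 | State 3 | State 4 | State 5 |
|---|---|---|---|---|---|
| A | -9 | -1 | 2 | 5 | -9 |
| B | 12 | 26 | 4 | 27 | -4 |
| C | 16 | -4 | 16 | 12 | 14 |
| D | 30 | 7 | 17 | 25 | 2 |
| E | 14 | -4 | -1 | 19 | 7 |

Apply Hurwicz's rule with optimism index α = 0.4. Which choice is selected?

A: 0.4·5 + 0.6·(-9) = -3.4
B: 0.4·27 + 0.6·(-4) = 8.4
C: 0.4·16 + 0.6·(-4) = 4
D: 0.4·30 + 0.6·2 = 13.2
E: 0.4·19 + 0.6·(-4) = 5.2
Highest Hurwicz score = 13.2 → D.

D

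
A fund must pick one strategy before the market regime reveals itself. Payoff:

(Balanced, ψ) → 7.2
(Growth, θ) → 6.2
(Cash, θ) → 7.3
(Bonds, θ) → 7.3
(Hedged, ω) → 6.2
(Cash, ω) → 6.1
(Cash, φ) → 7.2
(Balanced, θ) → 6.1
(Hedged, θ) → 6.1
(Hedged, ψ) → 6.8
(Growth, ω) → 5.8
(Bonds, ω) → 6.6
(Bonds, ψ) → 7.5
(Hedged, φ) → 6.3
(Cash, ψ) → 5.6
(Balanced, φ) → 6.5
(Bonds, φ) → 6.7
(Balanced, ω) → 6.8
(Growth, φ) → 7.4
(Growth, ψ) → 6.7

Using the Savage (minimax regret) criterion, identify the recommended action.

Column bests: θ=7.3, φ=7.4, ψ=7.5, ω=6.8.
Growth regrets: 1.1, 0.0, 0.8, 1.0 → max 1.1
Balanced regrets: 1.2, 0.9, 0.3, 0.0 → max 1.2
Hedged regrets: 1.2, 1.1, 0.7, 0.6 → max 1.2
Cash regrets: 0.0, 0.2, 1.9, 0.7 → max 1.9
Bonds regrets: 0.0, 0.7, 0.0, 0.2 → max 0.7
Smallest max regret = 0.7 → Bonds.

Bonds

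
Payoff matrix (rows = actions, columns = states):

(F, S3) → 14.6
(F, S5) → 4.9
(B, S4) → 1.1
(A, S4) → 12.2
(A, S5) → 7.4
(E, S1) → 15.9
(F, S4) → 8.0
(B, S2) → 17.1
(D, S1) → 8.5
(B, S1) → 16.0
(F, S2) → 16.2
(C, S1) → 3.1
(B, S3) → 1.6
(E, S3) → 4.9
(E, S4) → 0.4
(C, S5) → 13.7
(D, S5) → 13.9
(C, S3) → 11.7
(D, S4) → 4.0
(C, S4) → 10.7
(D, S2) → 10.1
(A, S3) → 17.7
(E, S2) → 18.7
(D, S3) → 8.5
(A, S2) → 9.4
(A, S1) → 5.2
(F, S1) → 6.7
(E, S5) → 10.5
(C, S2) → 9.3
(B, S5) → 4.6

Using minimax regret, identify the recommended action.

Column bests: S1=16.0, S2=18.7, S3=17.7, S4=12.2, S5=13.9.
A regrets: 10.8, 9.3, 0.0, 0.0, 6.5 → max 10.8
B regrets: 0.0, 1.6, 16.1, 11.1, 9.3 → max 16.1
C regrets: 12.9, 9.4, 6.0, 1.5, 0.2 → max 12.9
D regrets: 7.5, 8.6, 9.2, 8.2, 0.0 → max 9.2
E regrets: 0.1, 0.0, 12.8, 11.8, 3.4 → max 12.8
F regrets: 9.3, 2.5, 3.1, 4.2, 9.0 → max 9.3
Smallest max regret = 9.2 → D.

D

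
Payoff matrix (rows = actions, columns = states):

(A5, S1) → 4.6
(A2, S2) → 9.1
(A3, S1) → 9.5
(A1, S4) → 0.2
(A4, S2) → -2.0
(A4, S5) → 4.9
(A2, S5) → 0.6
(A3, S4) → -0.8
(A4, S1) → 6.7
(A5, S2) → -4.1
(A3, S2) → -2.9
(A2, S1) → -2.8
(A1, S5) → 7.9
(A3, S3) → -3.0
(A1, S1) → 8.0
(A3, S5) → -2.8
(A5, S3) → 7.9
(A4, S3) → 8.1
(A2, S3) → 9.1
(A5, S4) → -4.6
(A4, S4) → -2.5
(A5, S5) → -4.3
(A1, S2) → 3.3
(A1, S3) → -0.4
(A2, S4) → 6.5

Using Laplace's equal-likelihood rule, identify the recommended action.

A2

Row averages: A1=3.8, A2=4.5, A3=0, A4=3.04, A5=-0.1
Highest average = 4.5 → A2.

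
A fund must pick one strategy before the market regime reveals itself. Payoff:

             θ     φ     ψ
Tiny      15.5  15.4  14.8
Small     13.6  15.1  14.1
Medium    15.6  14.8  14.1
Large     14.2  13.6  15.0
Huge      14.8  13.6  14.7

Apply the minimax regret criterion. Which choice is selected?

Column bests: θ=15.6, φ=15.4, ψ=15.0.
Tiny regrets: 0.1, 0.0, 0.2 → max 0.2
Small regrets: 2.0, 0.3, 0.9 → max 2.0
Medium regrets: 0.0, 0.6, 0.9 → max 0.9
Large regrets: 1.4, 1.8, 0.0 → max 1.8
Huge regrets: 0.8, 1.8, 0.3 → max 1.8
Smallest max regret = 0.2 → Tiny.

Tiny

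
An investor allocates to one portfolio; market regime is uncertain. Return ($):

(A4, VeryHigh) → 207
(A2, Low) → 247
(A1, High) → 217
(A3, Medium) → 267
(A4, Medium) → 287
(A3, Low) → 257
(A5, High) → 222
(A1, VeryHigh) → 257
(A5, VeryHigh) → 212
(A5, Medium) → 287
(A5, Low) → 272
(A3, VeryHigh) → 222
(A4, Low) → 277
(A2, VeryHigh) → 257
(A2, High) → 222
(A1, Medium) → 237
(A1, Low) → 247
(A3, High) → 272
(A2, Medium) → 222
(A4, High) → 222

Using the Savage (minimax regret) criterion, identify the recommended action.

A3

Column bests: Low=277, Medium=287, High=272, VeryHigh=257.
A1 regrets: 30, 50, 55, 0 → max 55
A2 regrets: 30, 65, 50, 0 → max 65
A3 regrets: 20, 20, 0, 35 → max 35
A4 regrets: 0, 0, 50, 50 → max 50
A5 regrets: 5, 0, 50, 45 → max 50
Smallest max regret = 35 → A3.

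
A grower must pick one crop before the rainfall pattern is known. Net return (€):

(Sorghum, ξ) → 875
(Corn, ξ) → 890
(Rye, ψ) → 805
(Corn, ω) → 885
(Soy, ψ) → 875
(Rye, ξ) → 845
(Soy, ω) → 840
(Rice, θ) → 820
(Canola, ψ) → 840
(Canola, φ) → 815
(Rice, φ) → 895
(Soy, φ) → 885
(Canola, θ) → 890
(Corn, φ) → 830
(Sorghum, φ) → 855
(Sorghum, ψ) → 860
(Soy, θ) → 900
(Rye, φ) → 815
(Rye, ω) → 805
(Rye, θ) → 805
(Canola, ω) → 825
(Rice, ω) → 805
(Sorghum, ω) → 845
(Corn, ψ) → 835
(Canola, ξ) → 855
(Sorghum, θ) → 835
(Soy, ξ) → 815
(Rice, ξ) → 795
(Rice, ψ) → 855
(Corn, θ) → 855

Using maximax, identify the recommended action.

Row maxima: Canola=890, Corn=890, Sorghum=875, Soy=900, Rye=845, Rice=895
Best best-case = 900 → Soy.

Soy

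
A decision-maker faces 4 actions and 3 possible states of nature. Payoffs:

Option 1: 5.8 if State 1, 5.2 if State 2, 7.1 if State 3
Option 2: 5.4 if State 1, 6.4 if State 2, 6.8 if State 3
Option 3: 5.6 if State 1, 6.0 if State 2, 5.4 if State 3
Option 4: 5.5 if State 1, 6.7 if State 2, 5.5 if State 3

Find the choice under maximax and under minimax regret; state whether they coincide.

Row maxima: Option 1=7.1, Option 2=6.8, Option 3=6.0, Option 4=6.7
Best best-case = 7.1 → Option 1.
Column bests: State 1=5.8, State 2=6.7, State 3=7.1.
Option 1 regrets: 0.0, 1.5, 0.0 → max 1.5
Option 2 regrets: 0.4, 0.3, 0.3 → max 0.4
Option 3 regrets: 0.2, 0.7, 1.7 → max 1.7
Option 4 regrets: 0.3, 0.0, 1.6 → max 1.6
Smallest max regret = 0.4 → Option 2.

maximax → Option 1; minimax regret → Option 2 (disagree)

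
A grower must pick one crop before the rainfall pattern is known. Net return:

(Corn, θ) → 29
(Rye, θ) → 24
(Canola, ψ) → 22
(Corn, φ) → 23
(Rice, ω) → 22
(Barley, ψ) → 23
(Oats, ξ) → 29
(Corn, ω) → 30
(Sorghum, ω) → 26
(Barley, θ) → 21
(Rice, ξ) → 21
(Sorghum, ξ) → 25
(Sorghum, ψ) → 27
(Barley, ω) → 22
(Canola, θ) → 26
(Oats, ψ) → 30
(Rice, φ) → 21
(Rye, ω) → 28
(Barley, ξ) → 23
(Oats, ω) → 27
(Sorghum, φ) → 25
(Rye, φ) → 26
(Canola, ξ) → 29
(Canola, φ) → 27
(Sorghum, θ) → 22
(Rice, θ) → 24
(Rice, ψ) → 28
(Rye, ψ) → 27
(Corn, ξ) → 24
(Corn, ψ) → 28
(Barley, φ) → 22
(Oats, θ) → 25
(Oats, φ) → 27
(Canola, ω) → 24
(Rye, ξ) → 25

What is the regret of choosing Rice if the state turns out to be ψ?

2

Best payoff under ψ is 30.
Regret = 30 − 28 = 2.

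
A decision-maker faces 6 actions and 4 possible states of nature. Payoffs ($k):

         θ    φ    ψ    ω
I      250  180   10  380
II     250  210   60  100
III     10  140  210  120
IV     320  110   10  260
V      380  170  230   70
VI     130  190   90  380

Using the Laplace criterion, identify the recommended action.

V

Row averages: I=205, II=155, III=120, IV=175, V=212.5, VI=197.5
Highest average = 212.5 → V.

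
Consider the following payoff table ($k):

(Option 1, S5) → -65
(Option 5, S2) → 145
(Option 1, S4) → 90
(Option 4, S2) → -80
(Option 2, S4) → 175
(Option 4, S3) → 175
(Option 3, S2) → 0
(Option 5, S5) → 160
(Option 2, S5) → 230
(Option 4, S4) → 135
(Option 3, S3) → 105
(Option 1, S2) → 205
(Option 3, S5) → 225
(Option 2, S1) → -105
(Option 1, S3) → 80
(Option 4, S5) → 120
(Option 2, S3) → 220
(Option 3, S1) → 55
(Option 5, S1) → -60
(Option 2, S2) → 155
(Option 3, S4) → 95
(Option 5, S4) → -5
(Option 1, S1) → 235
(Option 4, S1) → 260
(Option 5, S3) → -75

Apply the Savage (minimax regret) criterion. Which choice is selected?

Option 3

Column bests: S1=260, S2=205, S3=220, S4=175, S5=230.
Option 1 regrets: 25, 0, 140, 85, 295 → max 295
Option 2 regrets: 365, 50, 0, 0, 0 → max 365
Option 3 regrets: 205, 205, 115, 80, 5 → max 205
Option 4 regrets: 0, 285, 45, 40, 110 → max 285
Option 5 regrets: 320, 60, 295, 180, 70 → max 320
Smallest max regret = 205 → Option 3.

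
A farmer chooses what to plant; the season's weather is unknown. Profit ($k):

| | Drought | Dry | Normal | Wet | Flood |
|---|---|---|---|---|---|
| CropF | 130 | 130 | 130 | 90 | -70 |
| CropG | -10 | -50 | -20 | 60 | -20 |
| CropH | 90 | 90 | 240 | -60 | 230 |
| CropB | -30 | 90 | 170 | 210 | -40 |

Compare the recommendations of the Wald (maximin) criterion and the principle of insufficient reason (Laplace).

maximin → CropB; laplace → CropH (disagree)

Row minima: CropF=-70, CropG=-50, CropH=-60, CropB=-40
Best worst-case = -40 → CropB.
Row averages: CropF=82, CropG=-8, CropH=118, CropB=80
Highest average = 118 → CropH.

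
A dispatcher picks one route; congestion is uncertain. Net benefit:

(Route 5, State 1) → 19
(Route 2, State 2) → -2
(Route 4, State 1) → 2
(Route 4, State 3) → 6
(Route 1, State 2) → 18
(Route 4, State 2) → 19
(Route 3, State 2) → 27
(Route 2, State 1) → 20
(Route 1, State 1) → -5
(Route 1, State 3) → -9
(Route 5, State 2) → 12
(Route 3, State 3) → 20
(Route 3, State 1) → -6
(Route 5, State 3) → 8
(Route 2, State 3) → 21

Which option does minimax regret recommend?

Column bests: State 1=20, State 2=27, State 3=21.
Route 1 regrets: 25, 9, 30 → max 30
Route 2 regrets: 0, 29, 0 → max 29
Route 3 regrets: 26, 0, 1 → max 26
Route 4 regrets: 18, 8, 15 → max 18
Route 5 regrets: 1, 15, 13 → max 15
Smallest max regret = 15 → Route 5.

Route 5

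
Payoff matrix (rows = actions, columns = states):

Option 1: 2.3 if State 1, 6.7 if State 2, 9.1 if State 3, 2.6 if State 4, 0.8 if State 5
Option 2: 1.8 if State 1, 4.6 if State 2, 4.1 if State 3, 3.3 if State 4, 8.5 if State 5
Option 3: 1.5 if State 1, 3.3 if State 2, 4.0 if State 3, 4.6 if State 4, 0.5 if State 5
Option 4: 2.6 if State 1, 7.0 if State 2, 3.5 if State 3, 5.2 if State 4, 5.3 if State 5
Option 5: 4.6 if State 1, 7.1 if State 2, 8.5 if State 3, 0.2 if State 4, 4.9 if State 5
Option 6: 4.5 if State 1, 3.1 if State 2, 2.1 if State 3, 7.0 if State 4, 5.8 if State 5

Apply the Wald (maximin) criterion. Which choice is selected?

Option 4

Row minima: Option 1=0.8, Option 2=1.8, Option 3=0.5, Option 4=2.6, Option 5=0.2, Option 6=2.1
Best worst-case = 2.6 → Option 4.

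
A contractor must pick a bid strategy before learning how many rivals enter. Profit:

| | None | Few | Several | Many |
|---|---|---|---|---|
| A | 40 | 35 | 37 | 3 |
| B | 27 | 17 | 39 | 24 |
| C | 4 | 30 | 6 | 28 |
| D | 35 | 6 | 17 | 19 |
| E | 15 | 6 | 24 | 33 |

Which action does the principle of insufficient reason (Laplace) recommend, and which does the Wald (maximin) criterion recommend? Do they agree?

laplace → A; maximin → B (disagree)

Row averages: A=28.75, B=26.75, C=17, D=19.25, E=19.5
Highest average = 28.75 → A.
Row minima: A=3, B=17, C=4, D=6, E=6
Best worst-case = 17 → B.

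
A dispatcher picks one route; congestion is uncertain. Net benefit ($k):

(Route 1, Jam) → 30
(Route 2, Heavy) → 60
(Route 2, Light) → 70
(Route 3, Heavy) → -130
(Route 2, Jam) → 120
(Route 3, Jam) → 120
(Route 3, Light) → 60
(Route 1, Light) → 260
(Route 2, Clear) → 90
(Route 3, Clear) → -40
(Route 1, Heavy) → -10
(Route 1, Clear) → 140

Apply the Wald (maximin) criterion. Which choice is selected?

Row minima: Route 1=-10, Route 2=60, Route 3=-130
Best worst-case = 60 → Route 2.

Route 2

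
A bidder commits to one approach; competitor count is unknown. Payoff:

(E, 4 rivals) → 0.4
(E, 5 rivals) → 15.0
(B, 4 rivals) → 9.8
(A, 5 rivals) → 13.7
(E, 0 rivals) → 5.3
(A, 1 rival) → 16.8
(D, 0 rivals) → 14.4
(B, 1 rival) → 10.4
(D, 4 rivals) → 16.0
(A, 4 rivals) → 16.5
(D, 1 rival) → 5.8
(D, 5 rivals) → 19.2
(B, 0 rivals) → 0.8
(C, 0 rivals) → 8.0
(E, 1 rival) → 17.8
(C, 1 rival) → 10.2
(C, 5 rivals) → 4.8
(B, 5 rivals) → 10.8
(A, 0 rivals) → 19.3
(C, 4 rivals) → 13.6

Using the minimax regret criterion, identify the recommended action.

A

Column bests: 0 rivals=19.3, 1 rival=17.8, 4 rivals=16.5, 5 rivals=19.2.
A regrets: 0.0, 1.0, 0.0, 5.5 → max 5.5
B regrets: 18.5, 7.4, 6.7, 8.4 → max 18.5
C regrets: 11.3, 7.6, 2.9, 14.4 → max 14.4
D regrets: 4.9, 12.0, 0.5, 0.0 → max 12.0
E regrets: 14.0, 0.0, 16.1, 4.2 → max 16.1
Smallest max regret = 5.5 → A.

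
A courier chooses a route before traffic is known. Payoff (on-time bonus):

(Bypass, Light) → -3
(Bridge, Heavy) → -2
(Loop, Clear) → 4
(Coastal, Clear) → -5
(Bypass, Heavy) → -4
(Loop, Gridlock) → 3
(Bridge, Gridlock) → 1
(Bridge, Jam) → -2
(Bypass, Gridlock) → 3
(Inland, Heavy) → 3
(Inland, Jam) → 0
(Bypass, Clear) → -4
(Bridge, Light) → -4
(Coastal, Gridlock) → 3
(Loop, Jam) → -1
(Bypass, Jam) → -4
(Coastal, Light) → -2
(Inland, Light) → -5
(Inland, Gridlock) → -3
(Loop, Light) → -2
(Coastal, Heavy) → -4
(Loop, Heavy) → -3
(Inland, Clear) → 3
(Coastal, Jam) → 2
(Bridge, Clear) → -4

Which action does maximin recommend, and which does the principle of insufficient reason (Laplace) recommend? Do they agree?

Row minima: Coastal=-5, Inland=-5, Bypass=-4, Loop=-3, Bridge=-4
Best worst-case = -3 → Loop.
Row averages: Coastal=-1.2, Inland=-0.4, Bypass=-2.4, Loop=0.2, Bridge=-2.2
Highest average = 0.2 → Loop.

maximin → Loop; laplace → Loop (agree)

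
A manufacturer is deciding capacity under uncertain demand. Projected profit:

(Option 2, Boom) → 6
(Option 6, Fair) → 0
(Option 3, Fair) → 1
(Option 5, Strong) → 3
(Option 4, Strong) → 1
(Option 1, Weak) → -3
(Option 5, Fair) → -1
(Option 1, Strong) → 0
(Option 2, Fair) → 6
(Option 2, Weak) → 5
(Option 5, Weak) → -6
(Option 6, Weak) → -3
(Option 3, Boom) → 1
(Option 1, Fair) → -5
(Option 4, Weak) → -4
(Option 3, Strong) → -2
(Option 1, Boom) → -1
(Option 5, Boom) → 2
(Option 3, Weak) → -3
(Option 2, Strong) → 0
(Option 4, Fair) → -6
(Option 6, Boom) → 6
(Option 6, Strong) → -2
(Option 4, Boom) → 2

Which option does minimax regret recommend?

Column bests: Weak=5, Fair=6, Strong=3, Boom=6.
Option 1 regrets: 8, 11, 3, 7 → max 11
Option 2 regrets: 0, 0, 3, 0 → max 3
Option 3 regrets: 8, 5, 5, 5 → max 8
Option 4 regrets: 9, 12, 2, 4 → max 12
Option 5 regrets: 11, 7, 0, 4 → max 11
Option 6 regrets: 8, 6, 5, 0 → max 8
Smallest max regret = 3 → Option 2.

Option 2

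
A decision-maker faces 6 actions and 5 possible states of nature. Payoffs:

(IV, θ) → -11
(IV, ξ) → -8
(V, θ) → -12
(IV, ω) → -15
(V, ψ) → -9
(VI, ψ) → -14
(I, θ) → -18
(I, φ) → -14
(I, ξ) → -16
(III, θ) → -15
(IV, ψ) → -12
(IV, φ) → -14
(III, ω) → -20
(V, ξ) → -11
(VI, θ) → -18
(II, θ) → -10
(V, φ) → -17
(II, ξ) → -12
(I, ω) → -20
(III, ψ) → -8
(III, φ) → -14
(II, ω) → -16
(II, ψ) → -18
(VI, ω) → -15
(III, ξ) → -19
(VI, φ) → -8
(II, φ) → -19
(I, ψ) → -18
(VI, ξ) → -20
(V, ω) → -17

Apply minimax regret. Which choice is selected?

IV

Column bests: θ=-10, φ=-8, ψ=-8, ω=-15, ξ=-8.
I regrets: 8, 6, 10, 5, 8 → max 10
II regrets: 0, 11, 10, 1, 4 → max 11
III regrets: 5, 6, 0, 5, 11 → max 11
IV regrets: 1, 6, 4, 0, 0 → max 6
V regrets: 2, 9, 1, 2, 3 → max 9
VI regrets: 8, 0, 6, 0, 12 → max 12
Smallest max regret = 6 → IV.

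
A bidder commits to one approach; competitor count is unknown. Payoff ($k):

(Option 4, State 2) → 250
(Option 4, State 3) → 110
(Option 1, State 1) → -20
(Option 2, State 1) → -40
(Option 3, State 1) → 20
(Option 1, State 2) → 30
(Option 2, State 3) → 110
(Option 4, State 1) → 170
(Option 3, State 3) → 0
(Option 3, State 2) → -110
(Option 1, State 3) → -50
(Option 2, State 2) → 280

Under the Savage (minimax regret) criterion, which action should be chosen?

Option 4

Column bests: State 1=170, State 2=280, State 3=110.
Option 1 regrets: 190, 250, 160 → max 250
Option 2 regrets: 210, 0, 0 → max 210
Option 3 regrets: 150, 390, 110 → max 390
Option 4 regrets: 0, 30, 0 → max 30
Smallest max regret = 30 → Option 4.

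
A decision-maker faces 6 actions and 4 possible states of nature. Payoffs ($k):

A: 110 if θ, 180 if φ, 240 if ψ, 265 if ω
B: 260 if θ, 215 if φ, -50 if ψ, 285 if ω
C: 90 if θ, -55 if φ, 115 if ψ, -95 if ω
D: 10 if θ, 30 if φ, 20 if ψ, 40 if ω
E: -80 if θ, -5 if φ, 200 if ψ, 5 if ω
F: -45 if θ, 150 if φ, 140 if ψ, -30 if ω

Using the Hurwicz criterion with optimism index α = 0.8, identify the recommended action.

A

A: 0.8·265 + 0.2·110 = 234
B: 0.8·285 + 0.2·(-50) = 218
C: 0.8·115 + 0.2·(-95) = 73
D: 0.8·40 + 0.2·10 = 34
E: 0.8·200 + 0.2·(-80) = 144
F: 0.8·150 + 0.2·(-45) = 111
Highest Hurwicz score = 234 → A.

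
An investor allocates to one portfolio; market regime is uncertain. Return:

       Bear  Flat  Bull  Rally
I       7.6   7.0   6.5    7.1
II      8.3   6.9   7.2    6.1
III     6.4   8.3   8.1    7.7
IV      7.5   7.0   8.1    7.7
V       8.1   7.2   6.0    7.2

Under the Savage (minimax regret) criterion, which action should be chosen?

Column bests: Bear=8.3, Flat=8.3, Bull=8.1, Rally=7.7.
I regrets: 0.7, 1.3, 1.6, 0.6 → max 1.6
II regrets: 0.0, 1.4, 0.9, 1.6 → max 1.6
III regrets: 1.9, 0.0, 0.0, 0.0 → max 1.9
IV regrets: 0.8, 1.3, 0.0, 0.0 → max 1.3
V regrets: 0.2, 1.1, 2.1, 0.5 → max 2.1
Smallest max regret = 1.3 → IV.

IV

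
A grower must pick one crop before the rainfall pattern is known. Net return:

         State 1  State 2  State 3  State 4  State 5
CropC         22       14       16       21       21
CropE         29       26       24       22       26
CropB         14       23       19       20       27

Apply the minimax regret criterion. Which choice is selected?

CropE

Column bests: State 1=29, State 2=26, State 3=24, State 4=22, State 5=27.
CropC regrets: 7, 12, 8, 1, 6 → max 12
CropE regrets: 0, 0, 0, 0, 1 → max 1
CropB regrets: 15, 3, 5, 2, 0 → max 15
Smallest max regret = 1 → CropE.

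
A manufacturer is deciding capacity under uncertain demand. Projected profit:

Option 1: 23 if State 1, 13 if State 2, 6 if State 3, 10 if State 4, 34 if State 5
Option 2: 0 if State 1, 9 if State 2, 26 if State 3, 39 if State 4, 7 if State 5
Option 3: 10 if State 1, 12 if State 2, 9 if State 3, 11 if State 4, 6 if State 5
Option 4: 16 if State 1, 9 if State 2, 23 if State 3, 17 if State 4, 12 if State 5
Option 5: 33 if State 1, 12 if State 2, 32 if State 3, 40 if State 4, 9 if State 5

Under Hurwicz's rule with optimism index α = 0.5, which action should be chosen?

Option 1: 0.5·34 + 0.5·6 = 20
Option 2: 0.5·39 + 0.5·0 = 19.5
Option 3: 0.5·12 + 0.5·6 = 9
Option 4: 0.5·23 + 0.5·9 = 16
Option 5: 0.5·40 + 0.5·9 = 24.5
Highest Hurwicz score = 24.5 → Option 5.

Option 5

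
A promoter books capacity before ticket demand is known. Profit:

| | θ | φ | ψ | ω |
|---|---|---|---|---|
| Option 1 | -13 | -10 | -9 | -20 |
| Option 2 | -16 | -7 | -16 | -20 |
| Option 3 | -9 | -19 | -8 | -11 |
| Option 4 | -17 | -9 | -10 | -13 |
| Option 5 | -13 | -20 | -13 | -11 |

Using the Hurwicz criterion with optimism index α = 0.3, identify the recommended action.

Option 1: 0.3·(-9) + 0.7·(-20) = -16.7
Option 2: 0.3·(-7) + 0.7·(-20) = -16.1
Option 3: 0.3·(-8) + 0.7·(-19) = -15.7
Option 4: 0.3·(-9) + 0.7·(-17) = -14.6
Option 5: 0.3·(-11) + 0.7·(-20) = -17.3
Highest Hurwicz score = -14.6 → Option 4.

Option 4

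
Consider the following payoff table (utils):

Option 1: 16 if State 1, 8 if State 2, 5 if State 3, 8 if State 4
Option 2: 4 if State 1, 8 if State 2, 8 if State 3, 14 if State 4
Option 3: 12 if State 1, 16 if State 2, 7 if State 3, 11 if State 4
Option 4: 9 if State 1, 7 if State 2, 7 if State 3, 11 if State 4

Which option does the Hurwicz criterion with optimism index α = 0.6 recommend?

Option 3

Option 1: 0.6·16 + 0.4·5 = 11.6
Option 2: 0.6·14 + 0.4·4 = 10
Option 3: 0.6·16 + 0.4·7 = 12.4
Option 4: 0.6·11 + 0.4·7 = 9.4
Highest Hurwicz score = 12.4 → Option 3.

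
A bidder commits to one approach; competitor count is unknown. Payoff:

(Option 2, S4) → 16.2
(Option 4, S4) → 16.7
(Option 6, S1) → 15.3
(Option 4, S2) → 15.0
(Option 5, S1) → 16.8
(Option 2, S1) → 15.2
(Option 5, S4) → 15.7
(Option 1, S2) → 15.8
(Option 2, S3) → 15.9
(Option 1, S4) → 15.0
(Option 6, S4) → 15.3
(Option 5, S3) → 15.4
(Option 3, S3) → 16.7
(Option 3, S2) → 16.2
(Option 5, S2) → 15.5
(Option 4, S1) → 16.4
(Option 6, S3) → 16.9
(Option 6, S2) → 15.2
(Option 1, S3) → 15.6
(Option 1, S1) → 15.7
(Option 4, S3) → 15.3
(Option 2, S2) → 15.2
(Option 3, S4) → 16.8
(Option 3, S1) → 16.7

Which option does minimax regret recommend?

Column bests: S1=16.8, S2=16.2, S3=16.9, S4=16.8.
Option 1 regrets: 1.1, 0.4, 1.3, 1.8 → max 1.8
Option 2 regrets: 1.6, 1.0, 1.0, 0.6 → max 1.6
Option 3 regrets: 0.1, 0.0, 0.2, 0.0 → max 0.2
Option 4 regrets: 0.4, 1.2, 1.6, 0.1 → max 1.6
Option 5 regrets: 0.0, 0.7, 1.5, 1.1 → max 1.5
Option 6 regrets: 1.5, 1.0, 0.0, 1.5 → max 1.5
Smallest max regret = 0.2 → Option 3.

Option 3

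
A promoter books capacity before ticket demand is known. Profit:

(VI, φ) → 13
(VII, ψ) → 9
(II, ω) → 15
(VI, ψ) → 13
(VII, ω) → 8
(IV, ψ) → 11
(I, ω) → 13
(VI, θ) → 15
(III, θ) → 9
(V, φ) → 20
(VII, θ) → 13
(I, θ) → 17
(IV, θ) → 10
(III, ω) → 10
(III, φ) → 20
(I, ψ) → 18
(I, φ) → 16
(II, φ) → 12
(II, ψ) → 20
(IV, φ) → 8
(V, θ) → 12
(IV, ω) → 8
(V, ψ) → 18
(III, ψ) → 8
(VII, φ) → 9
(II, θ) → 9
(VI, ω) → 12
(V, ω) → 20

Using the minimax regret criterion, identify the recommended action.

Column bests: θ=17, φ=20, ψ=20, ω=20.
I regrets: 0, 4, 2, 7 → max 7
II regrets: 8, 8, 0, 5 → max 8
III regrets: 8, 0, 12, 10 → max 12
IV regrets: 7, 12, 9, 12 → max 12
V regrets: 5, 0, 2, 0 → max 5
VI regrets: 2, 7, 7, 8 → max 8
VII regrets: 4, 11, 11, 12 → max 12
Smallest max regret = 5 → V.

V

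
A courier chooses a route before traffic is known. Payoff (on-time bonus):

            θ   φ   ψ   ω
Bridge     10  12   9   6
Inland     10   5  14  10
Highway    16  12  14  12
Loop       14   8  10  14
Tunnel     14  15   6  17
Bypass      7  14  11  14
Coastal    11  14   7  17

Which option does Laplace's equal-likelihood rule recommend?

Highway

Row averages: Bridge=9.25, Inland=9.75, Highway=13.5, Loop=11.5, Tunnel=13, Bypass=11.5, Coastal=12.25
Highest average = 13.5 → Highway.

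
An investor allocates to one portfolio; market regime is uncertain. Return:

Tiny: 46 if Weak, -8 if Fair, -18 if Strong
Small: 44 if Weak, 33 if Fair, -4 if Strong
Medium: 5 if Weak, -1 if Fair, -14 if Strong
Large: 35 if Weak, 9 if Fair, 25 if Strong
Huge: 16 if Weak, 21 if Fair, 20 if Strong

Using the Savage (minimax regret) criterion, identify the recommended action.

Column bests: Weak=46, Fair=33, Strong=25.
Tiny regrets: 0, 41, 43 → max 43
Small regrets: 2, 0, 29 → max 29
Medium regrets: 41, 34, 39 → max 41
Large regrets: 11, 24, 0 → max 24
Huge regrets: 30, 12, 5 → max 30
Smallest max regret = 24 → Large.

Large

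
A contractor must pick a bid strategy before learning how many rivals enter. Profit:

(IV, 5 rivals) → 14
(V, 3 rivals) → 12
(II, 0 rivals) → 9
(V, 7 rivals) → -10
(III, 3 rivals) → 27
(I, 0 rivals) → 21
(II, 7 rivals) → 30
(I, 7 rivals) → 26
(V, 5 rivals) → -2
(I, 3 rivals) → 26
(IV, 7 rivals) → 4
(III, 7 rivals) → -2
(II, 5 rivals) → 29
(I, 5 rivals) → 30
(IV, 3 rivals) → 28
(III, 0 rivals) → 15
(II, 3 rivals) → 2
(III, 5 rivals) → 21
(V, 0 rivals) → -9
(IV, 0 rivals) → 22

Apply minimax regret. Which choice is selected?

Column bests: 0 rivals=22, 3 rivals=28, 5 rivals=30, 7 rivals=30.
I regrets: 1, 2, 0, 4 → max 4
II regrets: 13, 26, 1, 0 → max 26
III regrets: 7, 1, 9, 32 → max 32
IV regrets: 0, 0, 16, 26 → max 26
V regrets: 31, 16, 32, 40 → max 40
Smallest max regret = 4 → I.

I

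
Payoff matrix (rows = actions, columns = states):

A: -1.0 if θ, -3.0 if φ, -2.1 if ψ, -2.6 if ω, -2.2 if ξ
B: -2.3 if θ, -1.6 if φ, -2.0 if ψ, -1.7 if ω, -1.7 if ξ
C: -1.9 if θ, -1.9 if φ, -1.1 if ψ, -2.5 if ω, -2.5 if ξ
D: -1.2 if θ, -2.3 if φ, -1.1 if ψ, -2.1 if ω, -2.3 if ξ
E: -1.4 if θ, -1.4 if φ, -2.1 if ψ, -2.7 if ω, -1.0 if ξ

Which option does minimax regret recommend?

E

Column bests: θ=-1.0, φ=-1.4, ψ=-1.1, ω=-1.7, ξ=-1.0.
A regrets: 0.0, 1.6, 1.0, 0.9, 1.2 → max 1.6
B regrets: 1.3, 0.2, 0.9, 0.0, 0.7 → max 1.3
C regrets: 0.9, 0.5, 0.0, 0.8, 1.5 → max 1.5
D regrets: 0.2, 0.9, 0.0, 0.4, 1.3 → max 1.3
E regrets: 0.4, 0.0, 1.0, 1.0, 0.0 → max 1.0
Smallest max regret = 1.0 → E.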